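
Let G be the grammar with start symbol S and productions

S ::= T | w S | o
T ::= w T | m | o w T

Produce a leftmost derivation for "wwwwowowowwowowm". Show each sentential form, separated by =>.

S => wS => wwS => wwwS => wwwT => wwwwT => wwwwowT => wwwwowowT => wwwwowowowT => wwwwowowowwT => wwwwowowowwowT => wwwwowowowwowowT => wwwwowowowwowowm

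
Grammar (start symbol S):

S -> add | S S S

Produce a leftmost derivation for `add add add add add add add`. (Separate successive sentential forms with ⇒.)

S ⇒ S S S   [S -> S S S]
S S S ⇒ add S S   [S -> add]
add S S ⇒ add S S S S   [S -> S S S]
add S S S S ⇒ add S S S S S S   [S -> S S S]
add S S S S S S ⇒ add add S S S S S   [S -> add]
add add S S S S S ⇒ add add add S S S S   [S -> add]
add add add S S S S ⇒ add add add add S S S   [S -> add]
add add add add S S S ⇒ add add add add add S S   [S -> add]
add add add add add S S ⇒ add add add add add add S   [S -> add]
add add add add add add S ⇒ add add add add add add add   [S -> add]

S ⇒ S S S ⇒ add S S ⇒ add S S S S ⇒ add S S S S S S ⇒ add add S S S S S ⇒ add add add S S S S ⇒ add add add add S S S ⇒ add add add add add S S ⇒ add add add add add add S ⇒ add add add add add add add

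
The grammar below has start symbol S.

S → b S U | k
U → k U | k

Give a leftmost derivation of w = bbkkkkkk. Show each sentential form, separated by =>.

S=>bSU=>bbSUU=>bbkUU=>bbkkUU=>bbkkkUU=>bbkkkkU=>bbkkkkkU=>bbkkkkkk

S => bSU   [S → b S U]
bSU => bbSUU   [S → b S U]
bbSUU => bbkUU   [S → k]
bbkUU => bbkkUU   [U → k U]
bbkkUU => bbkkkUU   [U → k U]
bbkkkUU => bbkkkkU   [U → k]
bbkkkkU => bbkkkkkU   [U → k U]
bbkkkkkU => bbkkkkkk   [U → k]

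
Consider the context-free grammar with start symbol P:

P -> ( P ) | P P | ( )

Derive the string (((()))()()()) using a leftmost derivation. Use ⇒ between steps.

P ⇒ (P)   [P -> ( P )]
(P) ⇒ (PP)   [P -> P P]
(PP) ⇒ (PPP)   [P -> P P]
(PPP) ⇒ (PPPP)   [P -> P P]
(PPPP) ⇒ ((P)PPP)   [P -> ( P )]
((P)PPP) ⇒ (((P))PPP)   [P -> ( P )]
(((P))PPP) ⇒ (((()))PPP)   [P -> ( )]
(((()))PPP) ⇒ (((()))()PP)   [P -> ( )]
(((()))()PP) ⇒ (((()))()()P)   [P -> ( )]
(((()))()()P) ⇒ (((()))()()())   [P -> ( )]

P⇒(P)⇒(PP)⇒(PPP)⇒(PPPP)⇒((P)PPP)⇒(((P))PPP)⇒(((()))PPP)⇒(((()))()PP)⇒(((()))()()P)⇒(((()))()()())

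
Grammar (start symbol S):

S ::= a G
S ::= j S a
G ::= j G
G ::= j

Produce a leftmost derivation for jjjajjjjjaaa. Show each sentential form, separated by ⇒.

S ⇒ jSa ⇒ jjSaa ⇒ jjjSaaa ⇒ jjjaGaaa ⇒ jjjajGaaa ⇒ jjjajjGaaa ⇒ jjjajjjGaaa ⇒ jjjajjjjGaaa ⇒ jjjajjjjjaaa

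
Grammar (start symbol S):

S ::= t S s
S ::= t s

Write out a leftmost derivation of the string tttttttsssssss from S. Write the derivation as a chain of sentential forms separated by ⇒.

S ⇒ tSs ⇒ ttSss ⇒ tttSsss ⇒ ttttSssss ⇒ tttttSsssss ⇒ ttttttSssssss ⇒ tttttttsssssss

S ⇒ tSs   [S ::= t S s]
tSs ⇒ ttSss   [S ::= t S s]
ttSss ⇒ tttSsss   [S ::= t S s]
tttSsss ⇒ ttttSssss   [S ::= t S s]
ttttSssss ⇒ tttttSsssss   [S ::= t S s]
tttttSsssss ⇒ ttttttSssssss   [S ::= t S s]
ttttttSssssss ⇒ tttttttsssssss   [S ::= t s]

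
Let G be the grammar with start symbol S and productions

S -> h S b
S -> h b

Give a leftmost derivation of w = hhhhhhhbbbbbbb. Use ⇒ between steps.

S⇒hSb⇒hhSbb⇒hhhSbbb⇒hhhhSbbbb⇒hhhhhSbbbbb⇒hhhhhhSbbbbbb⇒hhhhhhhbbbbbbb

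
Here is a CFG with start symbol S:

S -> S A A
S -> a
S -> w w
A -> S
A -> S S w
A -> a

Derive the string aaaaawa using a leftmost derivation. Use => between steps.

S => SAA => aAA => aSSwA => aSAASwA => aaAASwA => aaaASwA => aaaaSwA => aaaaawA => aaaaawa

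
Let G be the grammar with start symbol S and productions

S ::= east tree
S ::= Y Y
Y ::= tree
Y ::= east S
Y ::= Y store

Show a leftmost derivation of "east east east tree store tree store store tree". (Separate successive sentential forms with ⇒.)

S ⇒ Y Y   [S ::= Y Y]
Y Y ⇒ Y store Y   [Y ::= Y store]
Y store Y ⇒ Y store store Y   [Y ::= Y store]
Y store store Y ⇒ east S store store Y   [Y ::= east S]
east S store store Y ⇒ east Y Y store store Y   [S ::= Y Y]
east Y Y store store Y ⇒ east Y store Y store store Y   [Y ::= Y store]
east Y store Y store store Y ⇒ east east S store Y store store Y   [Y ::= east S]
east east S store Y store store Y ⇒ east east east tree store Y store store Y   [S ::= east tree]
east east east tree store Y store store Y ⇒ east east east tree store tree store store Y   [Y ::= tree]
east east east tree store tree store store Y ⇒ east east east tree store tree store store tree   [Y ::= tree]

S ⇒ Y Y ⇒ Y store Y ⇒ Y store store Y ⇒ east S store store Y ⇒ east Y Y store store Y ⇒ east Y store Y store store Y ⇒ east east S store Y store store Y ⇒ east east east tree store Y store store Y ⇒ east east east tree store tree store store Y ⇒ east east east tree store tree store store tree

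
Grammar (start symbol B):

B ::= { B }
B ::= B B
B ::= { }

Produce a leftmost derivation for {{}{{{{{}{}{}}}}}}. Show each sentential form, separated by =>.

B => {B}   [B ::= { B }]
{B} => {BB}   [B ::= B B]
{BB} => {{}B}   [B ::= { }]
{{}B} => {{}{B}}   [B ::= { B }]
{{}{B}} => {{}{{B}}}   [B ::= { B }]
{{}{{B}}} => {{}{{{B}}}}   [B ::= { B }]
{{}{{{B}}}} => {{}{{{{B}}}}}   [B ::= { B }]
{{}{{{{B}}}}} => {{}{{{{BB}}}}}   [B ::= B B]
{{}{{{{BB}}}}} => {{}{{{{BBB}}}}}   [B ::= B B]
{{}{{{{BBB}}}}} => {{}{{{{{}BB}}}}}   [B ::= { }]
{{}{{{{{}BB}}}}} => {{}{{{{{}{}B}}}}}   [B ::= { }]
{{}{{{{{}{}B}}}}} => {{}{{{{{}{}{}}}}}}   [B ::= { }]

B => {B} => {BB} => {{}B} => {{}{B}} => {{}{{B}}} => {{}{{{B}}}} => {{}{{{{B}}}}} => {{}{{{{BB}}}}} => {{}{{{{BBB}}}}} => {{}{{{{{}BB}}}}} => {{}{{{{{}{}B}}}}} => {{}{{{{{}{}{}}}}}}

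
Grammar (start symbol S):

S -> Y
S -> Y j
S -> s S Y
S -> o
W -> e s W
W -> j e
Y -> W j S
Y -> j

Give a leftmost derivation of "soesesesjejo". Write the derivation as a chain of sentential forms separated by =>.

S=>sSY=>soY=>soWjS=>soesWjS=>soesesWjS=>soesesesWjS=>soesesesjejS=>soesesesjejo

S => sSY   [S -> s S Y]
sSY => soY   [S -> o]
soY => soWjS   [Y -> W j S]
soWjS => soesWjS   [W -> e s W]
soesWjS => soesesWjS   [W -> e s W]
soesesWjS => soesesesWjS   [W -> e s W]
soesesesWjS => soesesesjejS   [W -> j e]
soesesesjejS => soesesesjejo   [S -> o]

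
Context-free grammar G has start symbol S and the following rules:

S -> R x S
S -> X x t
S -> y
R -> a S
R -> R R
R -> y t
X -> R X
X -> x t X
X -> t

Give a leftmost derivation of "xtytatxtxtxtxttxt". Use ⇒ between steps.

S ⇒ Xxt ⇒ xtXxt ⇒ xtRXxt ⇒ xtRRXxt ⇒ xtytRXxt ⇒ xtytaSXxt ⇒ xtytaXxtXxt ⇒ xtytatxtXxt ⇒ xtytatxtxtXxt ⇒ xtytatxtxtxtXxt ⇒ xtytatxtxtxtxtXxt ⇒ xtytatxtxtxtxttxt

S ⇒ Xxt   [S -> X x t]
Xxt ⇒ xtXxt   [X -> x t X]
xtXxt ⇒ xtRXxt   [X -> R X]
xtRXxt ⇒ xtRRXxt   [R -> R R]
xtRRXxt ⇒ xtytRXxt   [R -> y t]
xtytRXxt ⇒ xtytaSXxt   [R -> a S]
xtytaSXxt ⇒ xtytaXxtXxt   [S -> X x t]
xtytaXxtXxt ⇒ xtytatxtXxt   [X -> t]
xtytatxtXxt ⇒ xtytatxtxtXxt   [X -> x t X]
xtytatxtxtXxt ⇒ xtytatxtxtxtXxt   [X -> x t X]
xtytatxtxtxtXxt ⇒ xtytatxtxtxtxtXxt   [X -> x t X]
xtytatxtxtxtxtXxt ⇒ xtytatxtxtxtxttxt   [X -> t]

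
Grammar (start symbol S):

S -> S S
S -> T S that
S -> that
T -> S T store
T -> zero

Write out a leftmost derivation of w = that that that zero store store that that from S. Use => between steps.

S => T S that   [S -> T S that]
T S that => S T store S that   [T -> S T store]
S T store S that => that T store S that   [S -> that]
that T store S that => that S T store store S that   [T -> S T store]
that S T store store S that => that S S T store store S that   [S -> S S]
that S S T store store S that => that that S T store store S that   [S -> that]
that that S T store store S that => that that that T store store S that   [S -> that]
that that that T store store S that => that that that zero store store S that   [T -> zero]
that that that zero store store S that => that that that zero store store that that   [S -> that]

S => T S that => S T store S that => that T store S that => that S T store store S that => that S S T store store S that => that that S T store store S that => that that that T store store S that => that that that zero store store S that => that that that zero store store that that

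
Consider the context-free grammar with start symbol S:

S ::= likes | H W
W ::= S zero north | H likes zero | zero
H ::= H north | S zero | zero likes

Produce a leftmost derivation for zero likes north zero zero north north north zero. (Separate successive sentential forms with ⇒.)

S ⇒ H W   [S ::= H W]
H W ⇒ H north W   [H ::= H north]
H north W ⇒ H north north W   [H ::= H north]
H north north W ⇒ H north north north W   [H ::= H north]
H north north north W ⇒ S zero north north north W   [H ::= S zero]
S zero north north north W ⇒ H W zero north north north W   [S ::= H W]
H W zero north north north W ⇒ H north W zero north north north W   [H ::= H north]
H north W zero north north north W ⇒ zero likes north W zero north north north W   [H ::= zero likes]
zero likes north W zero north north north W ⇒ zero likes north zero zero north north north W   [W ::= zero]
zero likes north zero zero north north north W ⇒ zero likes north zero zero north north north zero   [W ::= zero]

S ⇒ H W ⇒ H north W ⇒ H north north W ⇒ H north north north W ⇒ S zero north north north W ⇒ H W zero north north north W ⇒ H north W zero north north north W ⇒ zero likes north W zero north north north W ⇒ zero likes north zero zero north north north W ⇒ zero likes north zero zero north north north zero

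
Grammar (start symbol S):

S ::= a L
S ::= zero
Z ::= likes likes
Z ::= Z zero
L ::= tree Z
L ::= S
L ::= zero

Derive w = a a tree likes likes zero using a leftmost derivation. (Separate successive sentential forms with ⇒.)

S ⇒ a L ⇒ a S ⇒ a a L ⇒ a a tree Z ⇒ a a tree Z zero ⇒ a a tree likes likes zero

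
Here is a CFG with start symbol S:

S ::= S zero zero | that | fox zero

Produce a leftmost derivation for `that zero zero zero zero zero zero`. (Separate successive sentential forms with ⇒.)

S ⇒ S zero zero   [S ::= S zero zero]
S zero zero ⇒ S zero zero zero zero   [S ::= S zero zero]
S zero zero zero zero ⇒ S zero zero zero zero zero zero   [S ::= S zero zero]
S zero zero zero zero zero zero ⇒ that zero zero zero zero zero zero   [S ::= that]

S ⇒ S zero zero ⇒ S zero zero zero zero ⇒ S zero zero zero zero zero zero ⇒ that zero zero zero zero zero zero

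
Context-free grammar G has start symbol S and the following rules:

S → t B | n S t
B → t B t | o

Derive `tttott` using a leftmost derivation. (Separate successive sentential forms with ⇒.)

S ⇒ tB ⇒ ttBt ⇒ tttBtt ⇒ tttott

S ⇒ tB   [S → t B]
tB ⇒ ttBt   [B → t B t]
ttBt ⇒ tttBtt   [B → t B t]
tttBtt ⇒ tttott   [B → o]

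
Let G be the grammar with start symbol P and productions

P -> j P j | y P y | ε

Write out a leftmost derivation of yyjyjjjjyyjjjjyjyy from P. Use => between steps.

P => yPy => yyPyy => yyjPjyy => yyjyPyjyy => yyjyjPjyjyy => yyjyjjPjjyjyy => yyjyjjjPjjjyjyy => yyjyjjjjPjjjjyjyy => yyjyjjjjyPyjjjjyjyy => yyjyjjjjyyjjjjyjyy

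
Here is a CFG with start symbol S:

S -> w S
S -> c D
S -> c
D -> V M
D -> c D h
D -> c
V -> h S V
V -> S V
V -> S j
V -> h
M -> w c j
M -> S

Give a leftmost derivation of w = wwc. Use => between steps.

S=>wS=>wwS=>wwc

S => wS   [S -> w S]
wS => wwS   [S -> w S]
wwS => wwc   [S -> c]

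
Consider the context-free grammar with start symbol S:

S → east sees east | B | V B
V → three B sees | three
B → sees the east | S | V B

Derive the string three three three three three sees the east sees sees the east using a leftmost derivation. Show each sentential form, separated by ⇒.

S ⇒ B   [S → B]
B ⇒ V B   [B → V B]
V B ⇒ three B   [V → three]
three B ⇒ three V B   [B → V B]
three V B ⇒ three three B sees B   [V → three B sees]
three three B sees B ⇒ three three V B sees B   [B → V B]
three three V B sees B ⇒ three three three B sees B   [V → three]
three three three B sees B ⇒ three three three V B sees B   [B → V B]
three three three V B sees B ⇒ three three three three B sees B   [V → three]
three three three three B sees B ⇒ three three three three V B sees B   [B → V B]
three three three three V B sees B ⇒ three three three three three B sees B   [V → three]
three three three three three B sees B ⇒ three three three three three sees the east sees B   [B → sees the east]
three three three three three sees the east sees B ⇒ three three three three three sees the east sees sees the east   [B → sees the east]

S ⇒ B ⇒ V B ⇒ three B ⇒ three V B ⇒ three three B sees B ⇒ three three V B sees B ⇒ three three three B sees B ⇒ three three three V B sees B ⇒ three three three three B sees B ⇒ three three three three V B sees B ⇒ three three three three three B sees B ⇒ three three three three three sees the east sees B ⇒ three three three three three sees the east sees sees the east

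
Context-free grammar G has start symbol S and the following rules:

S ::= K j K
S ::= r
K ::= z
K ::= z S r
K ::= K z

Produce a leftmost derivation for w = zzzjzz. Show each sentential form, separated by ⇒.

S ⇒ KjK   [S ::= K j K]
KjK ⇒ KzjK   [K ::= K z]
KzjK ⇒ KzzjK   [K ::= K z]
KzzjK ⇒ zzzjK   [K ::= z]
zzzjK ⇒ zzzjKz   [K ::= K z]
zzzjKz ⇒ zzzjzz   [K ::= z]

S ⇒ KjK ⇒ KzjK ⇒ KzzjK ⇒ zzzjK ⇒ zzzjKz ⇒ zzzjzz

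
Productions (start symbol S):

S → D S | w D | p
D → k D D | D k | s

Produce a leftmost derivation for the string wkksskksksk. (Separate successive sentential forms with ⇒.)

S⇒wD⇒wkDD⇒wkDkD⇒wkkDDkD⇒wkksDkD⇒wkksskD⇒wkksskDk⇒wkksskkDDk⇒wkksskkDkDk⇒wkksskkskDk⇒wkksskksksk

S ⇒ wD   [S → w D]
wD ⇒ wkDD   [D → k D D]
wkDD ⇒ wkDkD   [D → D k]
wkDkD ⇒ wkkDDkD   [D → k D D]
wkkDDkD ⇒ wkksDkD   [D → s]
wkksDkD ⇒ wkksskD   [D → s]
wkksskD ⇒ wkksskDk   [D → D k]
wkksskDk ⇒ wkksskkDDk   [D → k D D]
wkksskkDDk ⇒ wkksskkDkDk   [D → D k]
wkksskkDkDk ⇒ wkksskkskDk   [D → s]
wkksskkskDk ⇒ wkksskksksk   [D → s]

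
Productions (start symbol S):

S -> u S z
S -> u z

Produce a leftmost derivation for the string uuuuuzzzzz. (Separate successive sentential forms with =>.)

S=>uSz=>uuSzz=>uuuSzzz=>uuuuSzzzz=>uuuuuzzzzz

S => uSz   [S -> u S z]
uSz => uuSzz   [S -> u S z]
uuSzz => uuuSzzz   [S -> u S z]
uuuSzzz => uuuuSzzzz   [S -> u S z]
uuuuSzzzz => uuuuuzzzzz   [S -> u z]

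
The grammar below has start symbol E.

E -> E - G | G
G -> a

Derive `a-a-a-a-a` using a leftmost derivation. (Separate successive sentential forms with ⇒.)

E ⇒ E-G   [E -> E - G]
E-G ⇒ E-G-G   [E -> E - G]
E-G-G ⇒ E-G-G-G   [E -> E - G]
E-G-G-G ⇒ E-G-G-G-G   [E -> E - G]
E-G-G-G-G ⇒ G-G-G-G-G   [E -> G]
G-G-G-G-G ⇒ a-G-G-G-G   [G -> a]
a-G-G-G-G ⇒ a-a-G-G-G   [G -> a]
a-a-G-G-G ⇒ a-a-a-G-G   [G -> a]
a-a-a-G-G ⇒ a-a-a-a-G   [G -> a]
a-a-a-a-G ⇒ a-a-a-a-a   [G -> a]

E ⇒ E-G ⇒ E-G-G ⇒ E-G-G-G ⇒ E-G-G-G-G ⇒ G-G-G-G-G ⇒ a-G-G-G-G ⇒ a-a-G-G-G ⇒ a-a-a-G-G ⇒ a-a-a-a-G ⇒ a-a-a-a-a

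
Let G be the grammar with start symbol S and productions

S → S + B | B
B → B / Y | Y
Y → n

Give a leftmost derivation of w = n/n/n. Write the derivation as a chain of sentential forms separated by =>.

S => B   [S → B]
B => B/Y   [B → B / Y]
B/Y => B/Y/Y   [B → B / Y]
B/Y/Y => Y/Y/Y   [B → Y]
Y/Y/Y => n/Y/Y   [Y → n]
n/Y/Y => n/n/Y   [Y → n]
n/n/Y => n/n/n   [Y → n]

S => B => B/Y => B/Y/Y => Y/Y/Y => n/Y/Y => n/n/Y => n/n/n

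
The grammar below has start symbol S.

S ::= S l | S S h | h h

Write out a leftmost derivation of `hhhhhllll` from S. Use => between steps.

S => Sl => Sll => Slll => Sllll => SShllll => hhShllll => hhhhhllll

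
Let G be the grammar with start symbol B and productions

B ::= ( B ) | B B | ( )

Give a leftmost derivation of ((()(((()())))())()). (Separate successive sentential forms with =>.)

B => (B) => (BB) => ((B)B) => ((BB)B) => ((()B)B) => ((()BB)B) => ((()(B)B)B) => ((()((B))B)B) => ((()(((B)))B)B) => ((()(((BB)))B)B) => ((()(((()B)))B)B) => ((()(((()())))B)B) => ((()(((()())))())B) => ((()(((()())))())())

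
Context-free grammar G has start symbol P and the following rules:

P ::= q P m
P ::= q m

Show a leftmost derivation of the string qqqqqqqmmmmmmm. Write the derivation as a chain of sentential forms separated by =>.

P => qPm   [P ::= q P m]
qPm => qqPmm   [P ::= q P m]
qqPmm => qqqPmmm   [P ::= q P m]
qqqPmmm => qqqqPmmmm   [P ::= q P m]
qqqqPmmmm => qqqqqPmmmmm   [P ::= q P m]
qqqqqPmmmmm => qqqqqqPmmmmmm   [P ::= q P m]
qqqqqqPmmmmmm => qqqqqqqmmmmmmm   [P ::= q m]

P => qPm => qqPmm => qqqPmmm => qqqqPmmmm => qqqqqPmmmmm => qqqqqqPmmmmmm => qqqqqqqmmmmmmm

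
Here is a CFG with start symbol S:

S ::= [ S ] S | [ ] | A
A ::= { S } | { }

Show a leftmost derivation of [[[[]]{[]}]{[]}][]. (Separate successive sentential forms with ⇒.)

S⇒[S]S⇒[[S]S]S⇒[[[S]S]S]S⇒[[[[]]S]S]S⇒[[[[]]A]S]S⇒[[[[]]{S}]S]S⇒[[[[]]{[]}]S]S⇒[[[[]]{[]}]A]S⇒[[[[]]{[]}]{S}]S⇒[[[[]]{[]}]{[]}]S⇒[[[[]]{[]}]{[]}][]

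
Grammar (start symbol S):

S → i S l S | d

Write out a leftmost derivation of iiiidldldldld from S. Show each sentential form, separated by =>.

S => iSlS   [S → i S l S]
iSlS => iiSlSlS   [S → i S l S]
iiSlSlS => iiiSlSlSlS   [S → i S l S]
iiiSlSlSlS => iiiiSlSlSlSlS   [S → i S l S]
iiiiSlSlSlSlS => iiiidlSlSlSlS   [S → d]
iiiidlSlSlSlS => iiiidldlSlSlS   [S → d]
iiiidldlSlSlS => iiiidldldlSlS   [S → d]
iiiidldldlSlS => iiiidldldldlS   [S → d]
iiiidldldldlS => iiiidldldldld   [S → d]

S => iSlS => iiSlSlS => iiiSlSlSlS => iiiiSlSlSlSlS => iiiidlSlSlSlS => iiiidldlSlSlS => iiiidldldlSlS => iiiidldldldlS => iiiidldldldld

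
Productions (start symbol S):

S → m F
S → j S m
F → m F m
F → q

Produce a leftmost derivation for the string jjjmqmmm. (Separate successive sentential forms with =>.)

S => jSm => jjSmm => jjjSmmm => jjjmFmmm => jjjmqmmm

S => jSm   [S → j S m]
jSm => jjSmm   [S → j S m]
jjSmm => jjjSmmm   [S → j S m]
jjjSmmm => jjjmFmmm   [S → m F]
jjjmFmmm => jjjmqmmm   [F → q]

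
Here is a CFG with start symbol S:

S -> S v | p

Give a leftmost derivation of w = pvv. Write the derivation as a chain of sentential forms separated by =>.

S => Sv => Svv => pvv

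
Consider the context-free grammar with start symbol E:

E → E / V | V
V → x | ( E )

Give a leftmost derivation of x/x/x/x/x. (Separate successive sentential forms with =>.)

E => E/V   [E → E / V]
E/V => E/V/V   [E → E / V]
E/V/V => E/V/V/V   [E → E / V]
E/V/V/V => E/V/V/V/V   [E → E / V]
E/V/V/V/V => V/V/V/V/V   [E → V]
V/V/V/V/V => x/V/V/V/V   [V → x]
x/V/V/V/V => x/x/V/V/V   [V → x]
x/x/V/V/V => x/x/x/V/V   [V → x]
x/x/x/V/V => x/x/x/x/V   [V → x]
x/x/x/x/V => x/x/x/x/x   [V → x]

E => E/V => E/V/V => E/V/V/V => E/V/V/V/V => V/V/V/V/V => x/V/V/V/V => x/x/V/V/V => x/x/x/V/V => x/x/x/x/V => x/x/x/x/x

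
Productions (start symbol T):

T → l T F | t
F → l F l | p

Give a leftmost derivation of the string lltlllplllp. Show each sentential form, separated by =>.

T => lTF   [T → l T F]
lTF => llTFF   [T → l T F]
llTFF => lltFF   [T → t]
lltFF => lltlFlF   [F → l F l]
lltlFlF => lltllFllF   [F → l F l]
lltllFllF => lltlllFlllF   [F → l F l]
lltlllFlllF => lltlllplllF   [F → p]
lltlllplllF => lltlllplllp   [F → p]

T => lTF => llTFF => lltFF => lltlFlF => lltllFllF => lltlllFlllF => lltlllplllF => lltlllplllp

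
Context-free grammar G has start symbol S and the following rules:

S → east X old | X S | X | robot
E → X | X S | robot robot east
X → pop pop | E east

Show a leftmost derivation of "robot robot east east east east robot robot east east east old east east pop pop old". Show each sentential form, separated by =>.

S => X S => E east S => X S east S => E east S east S => X east S east S => E east east S east S => robot robot east east east S east S => robot robot east east east east X old east S => robot robot east east east east E east old east S => robot robot east east east east X east old east S => robot robot east east east east E east east old east S => robot robot east east east east robot robot east east east old east S => robot robot east east east east robot robot east east east old east east X old => robot robot east east east east robot robot east east east old east east pop pop old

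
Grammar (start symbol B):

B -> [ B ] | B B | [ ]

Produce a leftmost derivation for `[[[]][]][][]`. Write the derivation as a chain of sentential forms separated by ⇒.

B⇒BB⇒BBB⇒[B]BB⇒[BB]BB⇒[[B]B]BB⇒[[[]]B]BB⇒[[[]][]]BB⇒[[[]][]][]B⇒[[[]][]][][]

B ⇒ BB   [B -> B B]
BB ⇒ BBB   [B -> B B]
BBB ⇒ [B]BB   [B -> [ B ]]
[B]BB ⇒ [BB]BB   [B -> B B]
[BB]BB ⇒ [[B]B]BB   [B -> [ B ]]
[[B]B]BB ⇒ [[[]]B]BB   [B -> [ ]]
[[[]]B]BB ⇒ [[[]][]]BB   [B -> [ ]]
[[[]][]]BB ⇒ [[[]][]][]B   [B -> [ ]]
[[[]][]][]B ⇒ [[[]][]][][]   [B -> [ ]]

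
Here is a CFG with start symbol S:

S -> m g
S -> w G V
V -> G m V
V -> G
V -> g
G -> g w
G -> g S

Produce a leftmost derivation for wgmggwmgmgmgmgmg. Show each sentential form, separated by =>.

S => wGV => wgSV => wgmgV => wgmgGmV => wgmggwmV => wgmggwmGmV => wgmggwmgSmV => wgmggwmgmgmV => wgmggwmgmgmGmV => wgmggwmgmgmgSmV => wgmggwmgmgmgmgmV => wgmggwmgmgmgmgmg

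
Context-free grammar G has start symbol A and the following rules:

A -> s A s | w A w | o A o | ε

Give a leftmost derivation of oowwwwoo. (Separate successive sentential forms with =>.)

A => oAo => ooAoo => oowAwoo => oowwAwwoo => oowwwwoo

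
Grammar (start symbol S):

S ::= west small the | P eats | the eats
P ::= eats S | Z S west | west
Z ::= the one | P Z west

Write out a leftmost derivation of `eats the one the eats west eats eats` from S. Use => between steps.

S => P eats   [S ::= P eats]
P eats => eats S eats   [P ::= eats S]
eats S eats => eats P eats eats   [S ::= P eats]
eats P eats eats => eats Z S west eats eats   [P ::= Z S west]
eats Z S west eats eats => eats the one S west eats eats   [Z ::= the one]
eats the one S west eats eats => eats the one the eats west eats eats   [S ::= the eats]

S => P eats => eats S eats => eats P eats eats => eats Z S west eats eats => eats the one S west eats eats => eats the one the eats west eats eats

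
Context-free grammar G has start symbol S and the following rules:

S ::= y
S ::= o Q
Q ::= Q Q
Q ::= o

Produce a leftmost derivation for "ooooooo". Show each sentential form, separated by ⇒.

S ⇒ oQ   [S ::= o Q]
oQ ⇒ oQQ   [Q ::= Q Q]
oQQ ⇒ oQQQ   [Q ::= Q Q]
oQQQ ⇒ oQQQQ   [Q ::= Q Q]
oQQQQ ⇒ ooQQQ   [Q ::= o]
ooQQQ ⇒ ooQQQQ   [Q ::= Q Q]
ooQQQQ ⇒ ooQQQQQ   [Q ::= Q Q]
ooQQQQQ ⇒ oooQQQQ   [Q ::= o]
oooQQQQ ⇒ ooooQQQ   [Q ::= o]
ooooQQQ ⇒ oooooQQ   [Q ::= o]
oooooQQ ⇒ ooooooQ   [Q ::= o]
ooooooQ ⇒ ooooooo   [Q ::= o]

S ⇒ oQ ⇒ oQQ ⇒ oQQQ ⇒ oQQQQ ⇒ ooQQQ ⇒ ooQQQQ ⇒ ooQQQQQ ⇒ oooQQQQ ⇒ ooooQQQ ⇒ oooooQQ ⇒ ooooooQ ⇒ ooooooo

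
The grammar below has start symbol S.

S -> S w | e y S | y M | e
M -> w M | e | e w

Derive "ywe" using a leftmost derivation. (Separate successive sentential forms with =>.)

S => yM   [S -> y M]
yM => ywM   [M -> w M]
ywM => ywe   [M -> e]

S => yM => ywM => ywe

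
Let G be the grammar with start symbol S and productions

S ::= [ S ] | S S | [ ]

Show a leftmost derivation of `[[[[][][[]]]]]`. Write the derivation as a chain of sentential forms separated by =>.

S => [S]   [S ::= [ S ]]
[S] => [[S]]   [S ::= [ S ]]
[[S]] => [[[S]]]   [S ::= [ S ]]
[[[S]]] => [[[SS]]]   [S ::= S S]
[[[SS]]] => [[[SSS]]]   [S ::= S S]
[[[SSS]]] => [[[[]SS]]]   [S ::= [ ]]
[[[[]SS]]] => [[[[][]S]]]   [S ::= [ ]]
[[[[][]S]]] => [[[[][][S]]]]   [S ::= [ S ]]
[[[[][][S]]]] => [[[[][][[]]]]]   [S ::= [ ]]

S => [S] => [[S]] => [[[S]]] => [[[SS]]] => [[[SSS]]] => [[[[]SS]]] => [[[[][]S]]] => [[[[][][S]]]] => [[[[][][[]]]]]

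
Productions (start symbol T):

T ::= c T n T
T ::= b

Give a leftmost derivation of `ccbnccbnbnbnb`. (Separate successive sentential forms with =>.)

T => cTnT => ccTnTnT => ccbnTnT => ccbncTnTnT => ccbnccTnTnTnT => ccbnccbnTnTnT => ccbnccbnbnTnT => ccbnccbnbnbnT => ccbnccbnbnbnb

T => cTnT   [T ::= c T n T]
cTnT => ccTnTnT   [T ::= c T n T]
ccTnTnT => ccbnTnT   [T ::= b]
ccbnTnT => ccbncTnTnT   [T ::= c T n T]
ccbncTnTnT => ccbnccTnTnTnT   [T ::= c T n T]
ccbnccTnTnTnT => ccbnccbnTnTnT   [T ::= b]
ccbnccbnTnTnT => ccbnccbnbnTnT   [T ::= b]
ccbnccbnbnTnT => ccbnccbnbnbnT   [T ::= b]
ccbnccbnbnbnT => ccbnccbnbnbnb   [T ::= b]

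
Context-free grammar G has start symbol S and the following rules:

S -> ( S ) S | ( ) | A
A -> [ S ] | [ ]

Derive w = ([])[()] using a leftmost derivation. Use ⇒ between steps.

S⇒(S)S⇒(A)S⇒([])S⇒([])A⇒([])[S]⇒([])[()]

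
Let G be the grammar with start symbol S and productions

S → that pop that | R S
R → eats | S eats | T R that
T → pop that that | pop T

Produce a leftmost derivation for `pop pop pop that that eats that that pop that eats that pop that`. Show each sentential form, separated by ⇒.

S ⇒ R S ⇒ S eats S ⇒ R S eats S ⇒ T R that S eats S ⇒ pop T R that S eats S ⇒ pop pop T R that S eats S ⇒ pop pop pop that that R that S eats S ⇒ pop pop pop that that eats that S eats S ⇒ pop pop pop that that eats that that pop that eats S ⇒ pop pop pop that that eats that that pop that eats that pop that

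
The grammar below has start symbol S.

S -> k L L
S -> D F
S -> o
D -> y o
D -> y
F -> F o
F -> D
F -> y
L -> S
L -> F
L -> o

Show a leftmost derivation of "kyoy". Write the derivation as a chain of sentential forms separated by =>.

S=>kLL=>kFL=>kDL=>kyoL=>kyoF=>kyoD=>kyoy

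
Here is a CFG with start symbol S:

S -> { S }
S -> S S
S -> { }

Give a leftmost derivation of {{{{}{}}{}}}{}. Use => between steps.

S => SS   [S -> S S]
SS => {S}S   [S -> { S }]
{S}S => {{S}}S   [S -> { S }]
{{S}}S => {{SS}}S   [S -> S S]
{{SS}}S => {{{S}S}}S   [S -> { S }]
{{{S}S}}S => {{{SS}S}}S   [S -> S S]
{{{SS}S}}S => {{{{}S}S}}S   [S -> { }]
{{{{}S}S}}S => {{{{}{}}S}}S   [S -> { }]
{{{{}{}}S}}S => {{{{}{}}{}}}S   [S -> { }]
{{{{}{}}{}}}S => {{{{}{}}{}}}{}   [S -> { }]

S=>SS=>{S}S=>{{S}}S=>{{SS}}S=>{{{S}S}}S=>{{{SS}S}}S=>{{{{}S}S}}S=>{{{{}{}}S}}S=>{{{{}{}}{}}}S=>{{{{}{}}{}}}{}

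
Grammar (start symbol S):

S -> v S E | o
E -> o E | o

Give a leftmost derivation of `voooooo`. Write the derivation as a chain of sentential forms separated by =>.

S=>vSE=>voE=>vooE=>voooE=>vooooE=>voooooE=>voooooo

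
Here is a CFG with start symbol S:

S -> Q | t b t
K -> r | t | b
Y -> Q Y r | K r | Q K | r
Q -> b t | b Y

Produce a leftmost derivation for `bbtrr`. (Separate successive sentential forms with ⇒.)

S ⇒ Q ⇒ bY ⇒ bQYr ⇒ bbtYr ⇒ bbtrr

S ⇒ Q   [S -> Q]
Q ⇒ bY   [Q -> b Y]
bY ⇒ bQYr   [Y -> Q Y r]
bQYr ⇒ bbtYr   [Q -> b t]
bbtYr ⇒ bbtrr   [Y -> r]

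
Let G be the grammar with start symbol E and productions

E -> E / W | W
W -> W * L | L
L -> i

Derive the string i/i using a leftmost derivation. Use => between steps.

E=>E/W=>W/W=>L/W=>i/W=>i/L=>i/i

E => E/W   [E -> E / W]
E/W => W/W   [E -> W]
W/W => L/W   [W -> L]
L/W => i/W   [L -> i]
i/W => i/L   [W -> L]
i/L => i/i   [L -> i]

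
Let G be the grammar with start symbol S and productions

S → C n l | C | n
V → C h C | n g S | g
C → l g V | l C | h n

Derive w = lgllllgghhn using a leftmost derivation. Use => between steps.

S => C => lgV => lgChC => lglChC => lgllChC => lglllChC => lgllllgVhC => lgllllgghC => lgllllgghhn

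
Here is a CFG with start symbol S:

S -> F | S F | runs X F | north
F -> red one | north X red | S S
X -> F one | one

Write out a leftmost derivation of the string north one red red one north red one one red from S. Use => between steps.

S => S F   [S -> S F]
S F => S F F   [S -> S F]
S F F => F F F   [S -> F]
F F F => north X red F F   [F -> north X red]
north X red F F => north one red F F   [X -> one]
north one red F F => north one red red one F   [F -> red one]
north one red red one F => north one red red one north X red   [F -> north X red]
north one red red one north X red => north one red red one north F one red   [X -> F one]
north one red red one north F one red => north one red red one north red one one red   [F -> red one]

S => S F => S F F => F F F => north X red F F => north one red F F => north one red red one F => north one red red one north X red => north one red red one north F one red => north one red red one north red one one red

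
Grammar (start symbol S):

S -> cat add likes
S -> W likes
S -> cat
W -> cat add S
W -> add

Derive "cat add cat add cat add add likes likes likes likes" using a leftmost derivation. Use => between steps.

S => W likes   [S -> W likes]
W likes => cat add S likes   [W -> cat add S]
cat add S likes => cat add W likes likes   [S -> W likes]
cat add W likes likes => cat add cat add S likes likes   [W -> cat add S]
cat add cat add S likes likes => cat add cat add W likes likes likes   [S -> W likes]
cat add cat add W likes likes likes => cat add cat add cat add S likes likes likes   [W -> cat add S]
cat add cat add cat add S likes likes likes => cat add cat add cat add W likes likes likes likes   [S -> W likes]
cat add cat add cat add W likes likes likes likes => cat add cat add cat add add likes likes likes likes   [W -> add]

S => W likes => cat add S likes => cat add W likes likes => cat add cat add S likes likes => cat add cat add W likes likes likes => cat add cat add cat add S likes likes likes => cat add cat add cat add W likes likes likes likes => cat add cat add cat add add likes likes likes likes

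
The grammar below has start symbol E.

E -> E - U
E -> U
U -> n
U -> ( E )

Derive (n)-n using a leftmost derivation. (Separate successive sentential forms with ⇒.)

E ⇒ E-U   [E -> E - U]
E-U ⇒ U-U   [E -> U]
U-U ⇒ (E)-U   [U -> ( E )]
(E)-U ⇒ (U)-U   [E -> U]
(U)-U ⇒ (n)-U   [U -> n]
(n)-U ⇒ (n)-n   [U -> n]

E ⇒ E-U ⇒ U-U ⇒ (E)-U ⇒ (U)-U ⇒ (n)-U ⇒ (n)-n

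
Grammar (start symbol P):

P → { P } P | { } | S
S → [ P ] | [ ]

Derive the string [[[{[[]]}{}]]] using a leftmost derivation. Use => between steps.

P=>S=>[P]=>[S]=>[[P]]=>[[S]]=>[[[P]]]=>[[[{P}P]]]=>[[[{S}P]]]=>[[[{[P]}P]]]=>[[[{[S]}P]]]=>[[[{[[]]}P]]]=>[[[{[[]]}{}]]]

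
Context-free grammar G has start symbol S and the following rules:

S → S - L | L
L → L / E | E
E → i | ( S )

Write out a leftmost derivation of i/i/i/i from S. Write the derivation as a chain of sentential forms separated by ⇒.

S ⇒ L   [S → L]
L ⇒ L/E   [L → L / E]
L/E ⇒ L/E/E   [L → L / E]
L/E/E ⇒ L/E/E/E   [L → L / E]
L/E/E/E ⇒ E/E/E/E   [L → E]
E/E/E/E ⇒ i/E/E/E   [E → i]
i/E/E/E ⇒ i/i/E/E   [E → i]
i/i/E/E ⇒ i/i/i/E   [E → i]
i/i/i/E ⇒ i/i/i/i   [E → i]

S⇒L⇒L/E⇒L/E/E⇒L/E/E/E⇒E/E/E/E⇒i/E/E/E⇒i/i/E/E⇒i/i/i/E⇒i/i/i/i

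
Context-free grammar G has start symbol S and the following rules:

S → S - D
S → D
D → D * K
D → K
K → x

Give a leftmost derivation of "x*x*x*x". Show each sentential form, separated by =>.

S => D => D*K => D*K*K => D*K*K*K => K*K*K*K => x*K*K*K => x*x*K*K => x*x*x*K => x*x*x*x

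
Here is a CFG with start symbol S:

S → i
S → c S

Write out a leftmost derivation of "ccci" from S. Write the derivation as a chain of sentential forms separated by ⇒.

S ⇒ cS ⇒ ccS ⇒ cccS ⇒ ccci

S ⇒ cS   [S → c S]
cS ⇒ ccS   [S → c S]
ccS ⇒ cccS   [S → c S]
cccS ⇒ ccci   [S → i]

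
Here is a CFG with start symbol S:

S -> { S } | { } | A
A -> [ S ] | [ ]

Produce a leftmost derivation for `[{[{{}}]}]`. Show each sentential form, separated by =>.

S => A   [S -> A]
A => [S]   [A -> [ S ]]
[S] => [{S}]   [S -> { S }]
[{S}] => [{A}]   [S -> A]
[{A}] => [{[S]}]   [A -> [ S ]]
[{[S]}] => [{[{S}]}]   [S -> { S }]
[{[{S}]}] => [{[{{}}]}]   [S -> { }]

S => A => [S] => [{S}] => [{A}] => [{[S]}] => [{[{S}]}] => [{[{{}}]}]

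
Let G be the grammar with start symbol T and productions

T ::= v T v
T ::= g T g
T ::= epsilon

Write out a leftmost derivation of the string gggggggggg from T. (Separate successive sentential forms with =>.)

T => gTg => ggTgg => gggTggg => ggggTgggg => gggggTggggg => gggggggggg

T => gTg   [T ::= g T g]
gTg => ggTgg   [T ::= g T g]
ggTgg => gggTggg   [T ::= g T g]
gggTggg => ggggTgggg   [T ::= g T g]
ggggTgggg => gggggTggggg   [T ::= g T g]
gggggTggggg => gggggggggg   [T ::= epsilon]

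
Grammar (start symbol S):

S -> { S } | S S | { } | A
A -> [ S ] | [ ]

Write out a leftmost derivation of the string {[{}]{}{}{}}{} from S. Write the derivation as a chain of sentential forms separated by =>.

S => SS   [S -> S S]
SS => {S}S   [S -> { S }]
{S}S => {SS}S   [S -> S S]
{SS}S => {SSS}S   [S -> S S]
{SSS}S => {SSSS}S   [S -> S S]
{SSSS}S => {ASSS}S   [S -> A]
{ASSS}S => {[S]SSS}S   [A -> [ S ]]
{[S]SSS}S => {[{}]SSS}S   [S -> { }]
{[{}]SSS}S => {[{}]{}SS}S   [S -> { }]
{[{}]{}SS}S => {[{}]{}{}S}S   [S -> { }]
{[{}]{}{}S}S => {[{}]{}{}{}}S   [S -> { }]
{[{}]{}{}{}}S => {[{}]{}{}{}}{}   [S -> { }]

S=>SS=>{S}S=>{SS}S=>{SSS}S=>{SSSS}S=>{ASSS}S=>{[S]SSS}S=>{[{}]SSS}S=>{[{}]{}SS}S=>{[{}]{}{}S}S=>{[{}]{}{}{}}S=>{[{}]{}{}{}}{}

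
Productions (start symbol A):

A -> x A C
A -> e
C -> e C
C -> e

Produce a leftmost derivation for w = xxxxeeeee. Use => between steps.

A => xAC   [A -> x A C]
xAC => xxACC   [A -> x A C]
xxACC => xxxACCC   [A -> x A C]
xxxACCC => xxxxACCCC   [A -> x A C]
xxxxACCCC => xxxxeCCCC   [A -> e]
xxxxeCCCC => xxxxeeCCC   [C -> e]
xxxxeeCCC => xxxxeeeCC   [C -> e]
xxxxeeeCC => xxxxeeeeC   [C -> e]
xxxxeeeeC => xxxxeeeee   [C -> e]

A => xAC => xxACC => xxxACCC => xxxxACCCC => xxxxeCCCC => xxxxeeCCC => xxxxeeeCC => xxxxeeeeC => xxxxeeeee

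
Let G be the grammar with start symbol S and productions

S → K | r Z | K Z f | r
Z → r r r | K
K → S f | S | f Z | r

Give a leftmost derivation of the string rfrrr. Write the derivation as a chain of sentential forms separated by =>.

S => rZ   [S → r Z]
rZ => rK   [Z → K]
rK => rfZ   [K → f Z]
rfZ => rfrrr   [Z → r r r]

S => rZ => rK => rfZ => rfrrr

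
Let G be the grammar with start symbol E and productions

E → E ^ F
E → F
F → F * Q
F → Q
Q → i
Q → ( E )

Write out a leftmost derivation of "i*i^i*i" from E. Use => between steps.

E => E^F => F^F => F*Q^F => Q*Q^F => i*Q^F => i*i^F => i*i^F*Q => i*i^Q*Q => i*i^i*Q => i*i^i*i

E => E^F   [E → E ^ F]
E^F => F^F   [E → F]
F^F => F*Q^F   [F → F * Q]
F*Q^F => Q*Q^F   [F → Q]
Q*Q^F => i*Q^F   [Q → i]
i*Q^F => i*i^F   [Q → i]
i*i^F => i*i^F*Q   [F → F * Q]
i*i^F*Q => i*i^Q*Q   [F → Q]
i*i^Q*Q => i*i^i*Q   [Q → i]
i*i^i*Q => i*i^i*i   [Q → i]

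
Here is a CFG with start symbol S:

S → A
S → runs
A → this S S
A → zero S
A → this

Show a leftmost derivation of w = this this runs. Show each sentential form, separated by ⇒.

S ⇒ A ⇒ this S S ⇒ this A S ⇒ this this S ⇒ this this runs

S ⇒ A   [S → A]
A ⇒ this S S   [A → this S S]
this S S ⇒ this A S   [S → A]
this A S ⇒ this this S   [A → this]
this this S ⇒ this this runs   [S → runs]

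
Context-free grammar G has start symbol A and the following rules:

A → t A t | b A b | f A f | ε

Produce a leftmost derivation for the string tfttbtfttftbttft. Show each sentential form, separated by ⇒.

A ⇒ tAt ⇒ tfAft ⇒ tftAtft ⇒ tfttAttft ⇒ tfttbAbttft ⇒ tfttbtAtbttft ⇒ tfttbtfAftbttft ⇒ tfttbtftAtftbttft ⇒ tfttbtfttftbttft

A ⇒ tAt   [A → t A t]
tAt ⇒ tfAft   [A → f A f]
tfAft ⇒ tftAtft   [A → t A t]
tftAtft ⇒ tfttAttft   [A → t A t]
tfttAttft ⇒ tfttbAbttft   [A → b A b]
tfttbAbttft ⇒ tfttbtAtbttft   [A → t A t]
tfttbtAtbttft ⇒ tfttbtfAftbttft   [A → f A f]
tfttbtfAftbttft ⇒ tfttbtftAtftbttft   [A → t A t]
tfttbtftAtftbttft ⇒ tfttbtfttftbttft   [A → ε]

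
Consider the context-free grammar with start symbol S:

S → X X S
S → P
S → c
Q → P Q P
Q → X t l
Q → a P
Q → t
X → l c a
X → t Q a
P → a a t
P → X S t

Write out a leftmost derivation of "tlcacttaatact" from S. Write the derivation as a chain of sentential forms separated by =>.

S => P   [S → P]
P => XSt   [P → X S t]
XSt => tQaSt   [X → t Q a]
tQaSt => tPQPaSt   [Q → P Q P]
tPQPaSt => tXStQPaSt   [P → X S t]
tXStQPaSt => tlcaStQPaSt   [X → l c a]
tlcaStQPaSt => tlcactQPaSt   [S → c]
tlcactQPaSt => tlcacttPaSt   [Q → t]
tlcacttPaSt => tlcacttaataSt   [P → a a t]
tlcacttaataSt => tlcacttaatact   [S → c]

S => P => XSt => tQaSt => tPQPaSt => tXStQPaSt => tlcaStQPaSt => tlcactQPaSt => tlcacttPaSt => tlcacttaataSt => tlcacttaatact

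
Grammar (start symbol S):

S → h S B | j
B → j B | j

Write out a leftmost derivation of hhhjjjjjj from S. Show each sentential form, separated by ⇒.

S ⇒ hSB ⇒ hhSBB ⇒ hhhSBBB ⇒ hhhjBBB ⇒ hhhjjBBB ⇒ hhhjjjBBB ⇒ hhhjjjjBB ⇒ hhhjjjjjB ⇒ hhhjjjjjj

S ⇒ hSB   [S → h S B]
hSB ⇒ hhSBB   [S → h S B]
hhSBB ⇒ hhhSBBB   [S → h S B]
hhhSBBB ⇒ hhhjBBB   [S → j]
hhhjBBB ⇒ hhhjjBBB   [B → j B]
hhhjjBBB ⇒ hhhjjjBBB   [B → j B]
hhhjjjBBB ⇒ hhhjjjjBB   [B → j]
hhhjjjjBB ⇒ hhhjjjjjB   [B → j]
hhhjjjjjB ⇒ hhhjjjjjj   [B → j]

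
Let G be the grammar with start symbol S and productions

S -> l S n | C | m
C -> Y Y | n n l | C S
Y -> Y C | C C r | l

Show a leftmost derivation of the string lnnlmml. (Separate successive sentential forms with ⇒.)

S⇒C⇒YY⇒YCY⇒lCY⇒lCSY⇒lCSSY⇒lnnlSSY⇒lnnlmSY⇒lnnlmmY⇒lnnlmml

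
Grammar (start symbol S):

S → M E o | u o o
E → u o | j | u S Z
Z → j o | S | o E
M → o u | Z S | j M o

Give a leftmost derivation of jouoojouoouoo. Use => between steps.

S=>MEo=>ZSEo=>SSEo=>MEoSEo=>ZSEoSEo=>joSEoSEo=>jouooEoSEo=>jouoojoSEo=>jouoojouooEo=>jouoojouoouoo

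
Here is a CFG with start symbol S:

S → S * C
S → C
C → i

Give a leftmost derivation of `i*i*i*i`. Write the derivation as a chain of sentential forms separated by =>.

S => S*C   [S → S * C]
S*C => S*C*C   [S → S * C]
S*C*C => S*C*C*C   [S → S * C]
S*C*C*C => C*C*C*C   [S → C]
C*C*C*C => i*C*C*C   [C → i]
i*C*C*C => i*i*C*C   [C → i]
i*i*C*C => i*i*i*C   [C → i]
i*i*i*C => i*i*i*i   [C → i]

S => S*C => S*C*C => S*C*C*C => C*C*C*C => i*C*C*C => i*i*C*C => i*i*i*C => i*i*i*i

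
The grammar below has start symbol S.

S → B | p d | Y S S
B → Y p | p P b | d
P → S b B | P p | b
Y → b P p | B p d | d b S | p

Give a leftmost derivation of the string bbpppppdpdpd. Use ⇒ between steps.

S ⇒ YSS   [S → Y S S]
YSS ⇒ BpdSS   [Y → B p d]
BpdSS ⇒ YppdSS   [B → Y p]
YppdSS ⇒ bPpppdSS   [Y → b P p]
bPpppdSS ⇒ bPppppdSS   [P → P p]
bPppppdSS ⇒ bPpppppdSS   [P → P p]
bPpppppdSS ⇒ bbpppppdSS   [P → b]
bbpppppdSS ⇒ bbpppppdpdS   [S → p d]
bbpppppdpdS ⇒ bbpppppdpdpd   [S → p d]

S⇒YSS⇒BpdSS⇒YppdSS⇒bPpppdSS⇒bPppppdSS⇒bPpppppdSS⇒bbpppppdSS⇒bbpppppdpdS⇒bbpppppdpdpd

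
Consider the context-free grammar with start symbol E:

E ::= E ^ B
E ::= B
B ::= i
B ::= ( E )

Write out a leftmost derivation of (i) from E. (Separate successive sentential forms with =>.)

E=>B=>(E)=>(B)=>(i)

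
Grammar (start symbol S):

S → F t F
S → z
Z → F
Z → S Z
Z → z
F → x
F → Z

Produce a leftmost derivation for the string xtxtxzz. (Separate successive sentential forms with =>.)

S => FtF   [S → F t F]
FtF => xtF   [F → x]
xtF => xtZ   [F → Z]
xtZ => xtSZ   [Z → S Z]
xtSZ => xtFtFZ   [S → F t F]
xtFtFZ => xtxtFZ   [F → x]
xtxtFZ => xtxtxZ   [F → x]
xtxtxZ => xtxtxSZ   [Z → S Z]
xtxtxSZ => xtxtxzZ   [S → z]
xtxtxzZ => xtxtxzz   [Z → z]

S => FtF => xtF => xtZ => xtSZ => xtFtFZ => xtxtFZ => xtxtxZ => xtxtxSZ => xtxtxzZ => xtxtxzz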